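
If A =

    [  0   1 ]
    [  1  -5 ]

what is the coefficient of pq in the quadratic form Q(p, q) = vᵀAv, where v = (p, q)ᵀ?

The coefficient of pq is A[1,2] + A[2,1] = 2·1 = 2.

2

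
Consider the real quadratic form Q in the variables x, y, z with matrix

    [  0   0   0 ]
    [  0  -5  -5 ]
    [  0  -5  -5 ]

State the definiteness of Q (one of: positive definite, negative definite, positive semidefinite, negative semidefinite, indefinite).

Symmetric row and column elimination reduces A to a congruent diagonal form with pivots 0, -5, 0.
That gives 1 negative, 2 zero pivots.
Hence Q is negative semidefinite.

negative semidefinite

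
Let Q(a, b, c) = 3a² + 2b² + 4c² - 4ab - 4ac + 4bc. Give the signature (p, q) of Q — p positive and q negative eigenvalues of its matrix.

(3, 0)

Write A = [[3, -2, -2], [-2, 2, 2], [-2, 2, 4]].
Congruent diagonalization of A (simultaneous row and column reduction) yields pivots 3, 2/3, 2.
So there are 3 positive pivots.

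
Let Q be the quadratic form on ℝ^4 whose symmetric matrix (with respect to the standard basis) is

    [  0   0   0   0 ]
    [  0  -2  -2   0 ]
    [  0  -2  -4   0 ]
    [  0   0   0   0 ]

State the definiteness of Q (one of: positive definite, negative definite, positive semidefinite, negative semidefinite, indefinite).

Applying the same elementary operations to the rows and columns of A produces a congruent diagonal matrix with entries 0, -2, -2, 0.
So there are 2 negative, 2 zero pivots.
Hence Q is negative semidefinite.

negative semidefinite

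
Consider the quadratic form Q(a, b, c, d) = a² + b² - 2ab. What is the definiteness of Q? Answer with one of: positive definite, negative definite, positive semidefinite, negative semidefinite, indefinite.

positive semidefinite

Write A = [[1, -1, 0, 0], [-1, 1, 0, 0], [0, 0, 0, 0], [0, 0, 0, 0]].
Symmetric row and column elimination reduces A to a congruent diagonal form with pivots 1, 0, 0, 0.
That gives 1 positive, 3 zero pivots.
Hence Q is positive semidefinite.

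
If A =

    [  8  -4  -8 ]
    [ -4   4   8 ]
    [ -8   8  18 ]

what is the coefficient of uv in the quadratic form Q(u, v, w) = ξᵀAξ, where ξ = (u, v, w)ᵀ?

-8

The coefficient of uv is A[1,2] + A[2,1] = 2·(-4) = -8.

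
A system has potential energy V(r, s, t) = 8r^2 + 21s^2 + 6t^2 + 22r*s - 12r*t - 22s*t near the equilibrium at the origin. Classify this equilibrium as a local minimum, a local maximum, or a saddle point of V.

The Hessian at the origin is H = [[16, 22, -12], [22, 42, -22], [-12, -22, 12]].
An LDLᵀ factorisation of H has diagonal entries 16, 47/4, 20/47.
So there are 3 positive pivots.
H is positive definite, so the origin is a strict local minimum.

local minimum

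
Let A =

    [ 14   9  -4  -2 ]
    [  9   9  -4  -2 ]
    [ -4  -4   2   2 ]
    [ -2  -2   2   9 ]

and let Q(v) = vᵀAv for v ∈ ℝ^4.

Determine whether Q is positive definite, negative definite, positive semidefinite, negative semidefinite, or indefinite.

Leading principal minors: Δ_1 = 14, Δ_2 = 45, Δ_3 = 10, Δ_4 = 30.
All leading principal minors are positive, so by Sylvester's criterion Q is positive definite.

positive definite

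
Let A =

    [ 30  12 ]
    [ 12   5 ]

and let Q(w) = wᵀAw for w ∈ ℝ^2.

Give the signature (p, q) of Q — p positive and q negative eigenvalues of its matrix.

An LDLᵀ factorisation of A has diagonal entries 30, 1/5.
Counting signs: 2 positive.

(2, 0)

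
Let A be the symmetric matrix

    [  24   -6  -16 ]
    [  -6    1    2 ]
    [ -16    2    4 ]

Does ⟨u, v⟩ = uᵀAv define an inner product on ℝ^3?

Symmetric row and column elimination reduces A to a congruent diagonal form with pivots 24, -1/2, 4/3.
So there are 2 positive, 1 negative pivots.
Hence Q is indefinite.
⟨·,·⟩ is an inner product exactly when A is positive definite.

no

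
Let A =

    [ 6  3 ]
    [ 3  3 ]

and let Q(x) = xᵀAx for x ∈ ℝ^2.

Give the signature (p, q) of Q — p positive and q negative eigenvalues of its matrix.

Congruent diagonalization of A (simultaneous row and column reduction) yields pivots 6, 3/2.
That gives 2 positive pivots.

(2, 0)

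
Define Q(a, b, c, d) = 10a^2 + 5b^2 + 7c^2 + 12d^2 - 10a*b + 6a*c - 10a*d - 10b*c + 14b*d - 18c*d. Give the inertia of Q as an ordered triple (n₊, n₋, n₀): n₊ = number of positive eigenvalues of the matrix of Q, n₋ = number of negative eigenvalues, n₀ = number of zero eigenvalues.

(4, 0, 0)

The associated matrix is A = [[10, -5, 3, -5], [-5, 5, -5, 7], [3, -5, 7, -9], [-5, 7, -9, 12]].
Row-reducing A symmetrically gives the diagonal entries 10, 5/2, 6/5, 1/5.
That gives 4 positive pivots.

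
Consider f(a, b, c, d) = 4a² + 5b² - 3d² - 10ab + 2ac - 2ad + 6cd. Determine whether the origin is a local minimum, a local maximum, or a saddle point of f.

saddle point

The Hessian at the origin is H = [[8, -10, 2, -2], [-10, 10, 0, 0], [2, 0, 0, 6], [-2, 0, 6, -6]].
An LDLᵀ factorisation of H has diagonal entries 8, -5/2, 2, -12.
Counting signs: 2 positive, 2 negative.
H is indefinite, so the origin is a saddle point.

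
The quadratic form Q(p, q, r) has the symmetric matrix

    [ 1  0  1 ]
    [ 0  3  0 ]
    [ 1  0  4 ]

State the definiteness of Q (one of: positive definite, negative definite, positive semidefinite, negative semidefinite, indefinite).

positive definite

Leading principal minors: Δ_1 = 1, Δ_2 = 3, Δ_3 = 9.
All leading principal minors are positive, so by Sylvester's criterion Q is positive definite.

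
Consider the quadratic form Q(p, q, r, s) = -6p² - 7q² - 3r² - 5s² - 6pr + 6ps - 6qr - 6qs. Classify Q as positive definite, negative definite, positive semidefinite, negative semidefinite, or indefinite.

negative definite

The symmetric matrix of Q is A = [[-6, 0, -3, 3], [0, -7, -3, -3], [-3, -3, -3, 0], [3, -3, 0, -5]].
Leading principal minors: Δ_1 = -6, Δ_2 = 42, Δ_3 = -9, Δ_4 = 18.
The signs alternate starting with Δ_1 < 0, so by Sylvester's criterion Q is negative definite.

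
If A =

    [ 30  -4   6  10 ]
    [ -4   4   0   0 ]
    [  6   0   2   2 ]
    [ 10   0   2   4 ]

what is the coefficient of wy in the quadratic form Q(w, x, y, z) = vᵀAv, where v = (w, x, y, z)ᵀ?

The coefficient of wy is A[1,3] + A[3,1] = 2·6 = 12.

12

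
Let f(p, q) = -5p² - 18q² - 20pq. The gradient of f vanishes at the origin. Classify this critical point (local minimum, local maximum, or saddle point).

saddle point

The Hessian at the origin is H = [[-10, -20], [-20, -36]].
det H = -10·-36 − (-20)² = -40 < 0, so H is indefinite.
Therefore the origin is a saddle point.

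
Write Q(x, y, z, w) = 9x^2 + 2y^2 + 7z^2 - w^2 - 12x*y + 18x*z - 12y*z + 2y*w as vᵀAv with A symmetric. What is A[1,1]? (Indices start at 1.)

9

The coefficient of x^2 in Q is 9, and that is exactly A[1,1].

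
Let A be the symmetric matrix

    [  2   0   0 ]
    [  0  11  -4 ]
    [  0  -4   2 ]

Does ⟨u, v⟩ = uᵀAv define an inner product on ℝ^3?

yes

Row-reducing A symmetrically gives the diagonal entries 2, 11, 6/11.
So there are 3 positive pivots.
Hence Q is positive definite.
⟨·,·⟩ is an inner product exactly when A is positive definite.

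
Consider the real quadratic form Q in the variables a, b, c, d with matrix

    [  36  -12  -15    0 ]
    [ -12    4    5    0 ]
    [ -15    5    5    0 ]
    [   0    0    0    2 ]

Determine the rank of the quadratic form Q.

Congruent diagonalization of A (simultaneous row and column reduction) yields pivots 36, 0, -5/4, 2.
Counting signs: 2 positive, 1 negative, 1 zero.
The rank is the number of nonzero pivots: 3.

3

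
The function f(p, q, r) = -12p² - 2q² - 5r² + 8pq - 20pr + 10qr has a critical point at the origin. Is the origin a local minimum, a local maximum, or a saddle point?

The Hessian at the origin is H = [[-24, 8, -20], [8, -4, 10], [-20, 10, -10]].
Symmetric row and column elimination reduces H to a congruent diagonal form with pivots -24, -4/3, 15.
Counting signs: 1 positive, 2 negative.
H is indefinite, so the origin is a saddle point.

saddle point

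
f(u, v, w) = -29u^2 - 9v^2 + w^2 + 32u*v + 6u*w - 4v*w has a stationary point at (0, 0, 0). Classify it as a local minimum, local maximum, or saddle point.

The Hessian at the origin is H = [[-58, 32, 6], [32, -18, -4], [6, -4, 2]].
Applying the same elementary operations to the rows and columns of H produces a congruent diagonal matrix with entries -58, -10/29, 4.
So there are 1 positive, 2 negative pivots.
H is indefinite, so the origin is a saddle point.

saddle point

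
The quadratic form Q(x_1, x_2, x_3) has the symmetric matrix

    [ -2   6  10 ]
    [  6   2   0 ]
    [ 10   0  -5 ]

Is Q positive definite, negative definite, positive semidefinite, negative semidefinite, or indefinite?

Symmetric row and column elimination reduces A to a congruent diagonal form with pivots -2, 20, 0.
So there are 1 positive, 1 negative, 1 zero pivots.
Hence Q is indefinite.

indefinite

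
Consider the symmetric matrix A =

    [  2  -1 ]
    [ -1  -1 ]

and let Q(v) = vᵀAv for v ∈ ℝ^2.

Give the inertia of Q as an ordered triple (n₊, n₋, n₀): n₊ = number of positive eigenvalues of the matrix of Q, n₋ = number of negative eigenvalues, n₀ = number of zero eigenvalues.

(1, 1, 0)

An LDLᵀ factorisation of A has diagonal entries 2, -3/2.
So there are 1 positive, 1 negative pivots.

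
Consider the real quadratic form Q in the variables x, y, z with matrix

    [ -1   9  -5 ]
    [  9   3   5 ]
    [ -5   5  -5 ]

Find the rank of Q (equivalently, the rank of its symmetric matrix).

Congruent diagonalization of A (simultaneous row and column reduction) yields pivots -1, 84, 20/21.
So there are 2 positive, 1 negative pivots.
The rank is the number of nonzero pivots: 3.

3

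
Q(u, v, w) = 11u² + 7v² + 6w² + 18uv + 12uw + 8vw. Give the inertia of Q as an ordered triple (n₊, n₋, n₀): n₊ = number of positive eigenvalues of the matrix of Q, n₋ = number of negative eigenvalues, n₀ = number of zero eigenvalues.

(2, 1, 0)

The symmetric matrix is A = [[11, 9, 6], [9, 7, 4], [6, 4, 6]].
Row-reducing A symmetrically gives the diagonal entries 11, -4/11, 5.
That gives 2 positive, 1 negative pivots.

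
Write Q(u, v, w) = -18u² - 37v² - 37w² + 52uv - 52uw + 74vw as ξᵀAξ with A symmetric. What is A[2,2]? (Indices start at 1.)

The coefficient of v² in Q is -37, and that is exactly A[2,2].

-37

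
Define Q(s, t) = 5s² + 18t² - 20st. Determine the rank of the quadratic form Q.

2

Write A = [[5, -10], [-10, 18]].
Row-reducing A symmetrically gives the diagonal entries 5, -2.
That gives 1 positive, 1 negative pivots.
The rank is the number of nonzero pivots: 2.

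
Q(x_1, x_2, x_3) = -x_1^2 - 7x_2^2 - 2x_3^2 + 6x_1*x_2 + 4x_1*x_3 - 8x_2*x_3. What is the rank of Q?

Write A = [[-1, 3, 2], [3, -7, -4], [2, -4, -2]].
Symmetric row and column elimination reduces A to a congruent diagonal form with pivots -1, 2, 0.
That gives 1 positive, 1 negative, 1 zero pivots.
The rank is the number of nonzero pivots: 2.

2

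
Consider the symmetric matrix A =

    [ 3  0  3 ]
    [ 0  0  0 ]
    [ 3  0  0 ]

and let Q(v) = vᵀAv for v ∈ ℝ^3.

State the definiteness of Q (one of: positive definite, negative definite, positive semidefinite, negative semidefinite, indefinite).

Congruent diagonalization of A (simultaneous row and column reduction) yields pivots 3, 0, -3.
Counting signs: 1 positive, 1 negative, 1 zero.
Hence Q is indefinite.

indefinite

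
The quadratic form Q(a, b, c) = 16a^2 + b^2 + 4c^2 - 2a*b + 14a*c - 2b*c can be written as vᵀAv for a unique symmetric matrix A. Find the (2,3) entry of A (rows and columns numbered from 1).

The coefficient of b·c in Q is -2. For a symmetric A this equals A[2,3] + A[3,2] = 2·A[2,3].
So A[2,3] = -2/2 = -1.

-1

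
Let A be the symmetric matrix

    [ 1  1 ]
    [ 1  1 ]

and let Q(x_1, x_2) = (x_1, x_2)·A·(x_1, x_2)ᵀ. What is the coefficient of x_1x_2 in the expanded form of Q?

2

The coefficient of x_1x_2 is A[1,2] + A[2,1] = 2·1 = 2.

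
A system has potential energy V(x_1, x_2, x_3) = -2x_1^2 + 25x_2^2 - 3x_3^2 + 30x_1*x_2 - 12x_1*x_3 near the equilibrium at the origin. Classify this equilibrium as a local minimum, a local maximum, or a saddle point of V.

The Hessian at the origin is H = [[-4, 30, -12], [30, 50, 0], [-12, 0, -6]].
Row-reducing H symmetrically gives the diagonal entries -4, 275, 6/11.
That gives 2 positive, 1 negative pivots.
H is indefinite, so the origin is a saddle point.

saddle point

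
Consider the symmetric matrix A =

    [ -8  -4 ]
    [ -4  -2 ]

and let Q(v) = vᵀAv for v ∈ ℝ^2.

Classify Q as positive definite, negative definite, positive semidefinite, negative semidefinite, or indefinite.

For the 2×2 matrix [[-8, -4], [-4, -2]]: det = -8·-2 − (-4)² = 0, trace = -10.
det = 0 so one eigenvalue is zero; the form is semidefinite with the sign of the trace.

negative semidefinite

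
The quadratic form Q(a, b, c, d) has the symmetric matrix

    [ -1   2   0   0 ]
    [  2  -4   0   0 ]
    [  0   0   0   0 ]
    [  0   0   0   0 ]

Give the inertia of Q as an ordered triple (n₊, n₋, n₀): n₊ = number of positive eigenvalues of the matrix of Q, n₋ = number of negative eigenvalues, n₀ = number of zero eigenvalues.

(0, 1, 3)

Row-reducing A symmetrically gives the diagonal entries -1, 0, 0, 0.
That gives 1 negative, 3 zero pivots.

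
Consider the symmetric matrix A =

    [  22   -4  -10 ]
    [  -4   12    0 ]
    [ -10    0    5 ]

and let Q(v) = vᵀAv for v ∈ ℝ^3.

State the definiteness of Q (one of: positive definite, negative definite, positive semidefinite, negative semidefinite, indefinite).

positive definite

Leading principal minors: Δ_1 = 22, Δ_2 = 248, Δ_3 = 40.
All leading principal minors are positive, so by Sylvester's criterion Q is positive definite.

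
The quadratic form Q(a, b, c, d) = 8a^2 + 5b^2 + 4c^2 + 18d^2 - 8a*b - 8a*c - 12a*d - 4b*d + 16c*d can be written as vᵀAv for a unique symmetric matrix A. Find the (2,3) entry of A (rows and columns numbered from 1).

0

The coefficient of b·c in Q is 0. For a symmetric A this equals A[2,3] + A[3,2] = 2·A[2,3].
So A[2,3] = 0/2 = 0.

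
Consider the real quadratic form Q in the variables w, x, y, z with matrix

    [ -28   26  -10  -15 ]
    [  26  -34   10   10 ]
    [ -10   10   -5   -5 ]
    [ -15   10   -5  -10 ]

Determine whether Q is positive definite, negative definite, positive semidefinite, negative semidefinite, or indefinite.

negative definite

An LDLᵀ factorisation of A has diagonal entries -28, -69/7, -95/69, -15/38.
So there are 4 negative pivots.
Hence Q is negative definite.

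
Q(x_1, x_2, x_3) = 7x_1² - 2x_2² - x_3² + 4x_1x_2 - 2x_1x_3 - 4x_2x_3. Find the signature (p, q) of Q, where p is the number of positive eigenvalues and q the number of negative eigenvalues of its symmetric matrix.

(1, 1)

Write A = [[7, 2, -1], [2, -2, -2], [-1, -2, -1]].
Row-reducing A symmetrically gives the diagonal entries 7, -18/7, 0.
Counting signs: 1 positive, 1 negative, 1 zero.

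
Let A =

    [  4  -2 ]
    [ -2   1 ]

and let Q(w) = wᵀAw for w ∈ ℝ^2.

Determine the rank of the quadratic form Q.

1

Congruent diagonalization of A (simultaneous row and column reduction) yields pivots 4, 0.
So there are 1 positive, 1 zero pivots.
The rank is the number of nonzero pivots: 1.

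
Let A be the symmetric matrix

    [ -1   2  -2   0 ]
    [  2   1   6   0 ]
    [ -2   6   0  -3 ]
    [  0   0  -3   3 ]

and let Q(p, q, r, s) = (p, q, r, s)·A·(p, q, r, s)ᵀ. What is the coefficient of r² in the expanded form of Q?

0

The coefficient of r² is the diagonal entry A[3,3] = 0.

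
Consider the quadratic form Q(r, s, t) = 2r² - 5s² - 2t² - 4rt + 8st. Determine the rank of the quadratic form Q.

3

Write A = [[2, 0, -2], [0, -5, 4], [-2, 4, -2]].
Applying the same elementary operations to the rows and columns of A produces a congruent diagonal matrix with entries 2, -5, -4/5.
So there are 1 positive, 2 negative pivots.
The rank is the number of nonzero pivots: 3.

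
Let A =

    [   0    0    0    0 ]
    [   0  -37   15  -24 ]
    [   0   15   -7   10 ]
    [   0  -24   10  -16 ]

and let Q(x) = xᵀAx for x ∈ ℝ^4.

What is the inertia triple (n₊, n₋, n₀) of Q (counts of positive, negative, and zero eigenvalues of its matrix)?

(0, 3, 1)

Congruent diagonalization of A (simultaneous row and column reduction) yields pivots 0, -37, -34/37, -6/17.
That gives 3 negative, 1 zero pivots.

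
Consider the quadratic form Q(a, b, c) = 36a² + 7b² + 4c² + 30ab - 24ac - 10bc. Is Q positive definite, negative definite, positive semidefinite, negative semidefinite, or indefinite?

positive semidefinite

Write A = [[36, 15, -12], [15, 7, -5], [-12, -5, 4]].
Row-reducing A symmetrically gives the diagonal entries 36, 3/4, 0.
So there are 2 positive, 1 zero pivots.
Hence Q is positive semidefinite.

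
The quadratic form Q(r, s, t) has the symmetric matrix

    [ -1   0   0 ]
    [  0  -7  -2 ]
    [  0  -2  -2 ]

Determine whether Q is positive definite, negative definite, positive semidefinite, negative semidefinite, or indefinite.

negative definite

Leading principal minors: Δ_1 = -1, Δ_2 = 7, Δ_3 = -10.
The signs alternate starting with Δ_1 < 0, so by Sylvester's criterion Q is negative definite.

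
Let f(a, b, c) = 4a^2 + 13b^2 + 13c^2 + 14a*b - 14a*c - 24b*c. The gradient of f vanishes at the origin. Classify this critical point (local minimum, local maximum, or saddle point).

The Hessian at the origin is H = [[8, 14, -14], [14, 26, -24], [-14, -24, 26]].
An LDLᵀ factorisation of H has diagonal entries 8, 3/2, 4/3.
Counting signs: 3 positive.
H is positive definite, so the origin is a strict local minimum.

local minimum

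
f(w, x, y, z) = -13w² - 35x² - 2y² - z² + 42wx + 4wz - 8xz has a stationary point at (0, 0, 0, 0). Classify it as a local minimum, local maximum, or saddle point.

local maximum

The Hessian at the origin is H = [[-26, 42, 0, 4], [42, -70, 0, -8], [0, 0, -4, 0], [4, -8, 0, -2]].
Applying the same elementary operations to the rows and columns of H produces a congruent diagonal matrix with entries -26, -28/13, -4, -2/7.
Counting signs: 4 negative.
H is negative definite, so the origin is a strict local maximum.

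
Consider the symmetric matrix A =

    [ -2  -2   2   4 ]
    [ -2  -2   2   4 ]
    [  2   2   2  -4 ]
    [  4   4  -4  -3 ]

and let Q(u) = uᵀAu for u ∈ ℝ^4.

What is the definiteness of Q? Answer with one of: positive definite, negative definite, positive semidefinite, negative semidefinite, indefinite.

indefinite

Congruent diagonalization of A (simultaneous row and column reduction) yields pivots -2, 0, 4, 5.
Counting signs: 2 positive, 1 negative, 1 zero.
Hence Q is indefinite.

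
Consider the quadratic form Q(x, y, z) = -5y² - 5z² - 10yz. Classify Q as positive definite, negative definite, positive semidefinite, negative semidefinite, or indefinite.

Write A = [[0, 0, 0], [0, -5, -5], [0, -5, -5]].
Symmetric row and column elimination reduces A to a congruent diagonal form with pivots 0, -5, 0.
So there are 1 negative, 2 zero pivots.
Hence Q is negative semidefinite.

negative semidefinite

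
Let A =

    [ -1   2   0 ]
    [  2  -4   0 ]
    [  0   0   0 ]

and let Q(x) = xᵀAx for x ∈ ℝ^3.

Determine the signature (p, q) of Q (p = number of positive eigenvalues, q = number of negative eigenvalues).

Congruent diagonalization of A (simultaneous row and column reduction) yields pivots -1, 0, 0.
That gives 1 negative, 2 zero pivots.

(0, 1)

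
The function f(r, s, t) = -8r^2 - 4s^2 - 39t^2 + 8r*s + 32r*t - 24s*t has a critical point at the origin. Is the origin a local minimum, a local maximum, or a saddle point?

The Hessian at the origin is H = [[-16, 8, 32], [8, -8, -24], [32, -24, -78]].
Symmetric row and column elimination reduces H to a congruent diagonal form with pivots -16, -4, 2.
That gives 1 positive, 2 negative pivots.
H is indefinite, so the origin is a saddle point.

saddle point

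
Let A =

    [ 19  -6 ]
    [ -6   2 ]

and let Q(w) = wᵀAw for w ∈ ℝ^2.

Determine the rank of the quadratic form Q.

2

Row-reducing A symmetrically gives the diagonal entries 19, 2/19.
So there are 2 positive pivots.
The rank is the number of nonzero pivots: 2.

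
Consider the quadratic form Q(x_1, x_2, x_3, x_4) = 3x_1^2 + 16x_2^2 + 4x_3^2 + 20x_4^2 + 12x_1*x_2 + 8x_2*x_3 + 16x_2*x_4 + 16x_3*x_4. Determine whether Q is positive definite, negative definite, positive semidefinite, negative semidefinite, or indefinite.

The symmetric matrix is A = [[3, 6, 0, 0], [6, 16, 4, 8], [0, 4, 4, 8], [0, 8, 8, 20]].
Symmetric row and column elimination reduces A to a congruent diagonal form with pivots 3, 4, 0, 4.
That gives 3 positive, 1 zero pivots.
Hence Q is positive semidefinite.

positive semidefinite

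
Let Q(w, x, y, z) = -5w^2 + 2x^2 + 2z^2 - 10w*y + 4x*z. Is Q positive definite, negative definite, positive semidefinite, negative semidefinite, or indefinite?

indefinite

The associated matrix is A = [[-5, 0, -5, 0], [0, 2, 0, 2], [-5, 0, 0, 0], [0, 2, 0, 2]].
Symmetric row and column elimination reduces A to a congruent diagonal form with pivots -5, 2, 5, 0.
That gives 2 positive, 1 negative, 1 zero pivots.
Hence Q is indefinite.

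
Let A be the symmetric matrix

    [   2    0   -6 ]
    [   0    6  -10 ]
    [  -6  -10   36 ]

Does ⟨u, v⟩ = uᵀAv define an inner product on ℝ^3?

Leading principal minors: Δ_1 = 2, Δ_2 = 12, Δ_3 = 16.
All leading principal minors are positive, so by Sylvester's criterion Q is positive definite.
⟨·,·⟩ is an inner product exactly when A is positive definite.

yes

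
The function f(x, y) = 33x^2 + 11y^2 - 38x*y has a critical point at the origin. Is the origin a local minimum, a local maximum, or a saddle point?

local minimum

The Hessian at the origin is H = [[66, -38], [-38, 22]].
det H = 66·22 − (-38)² = 8 > 0 and H[1,1] = 66 > 0, so H is positive definite.
Therefore the origin is a local minimum.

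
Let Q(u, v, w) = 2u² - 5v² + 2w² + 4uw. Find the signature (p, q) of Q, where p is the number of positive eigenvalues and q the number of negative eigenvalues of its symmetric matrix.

(1, 1)

The associated matrix is A = [[2, 0, 2], [0, -5, 0], [2, 0, 2]].
Congruent diagonalization of A (simultaneous row and column reduction) yields pivots 2, -5, 0.
That gives 1 positive, 1 negative, 1 zero pivots.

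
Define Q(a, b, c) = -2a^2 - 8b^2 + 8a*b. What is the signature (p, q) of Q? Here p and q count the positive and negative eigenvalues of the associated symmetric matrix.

(0, 1)

The associated matrix is A = [[-2, 4, 0], [4, -8, 0], [0, 0, 0]].
Symmetric row and column elimination reduces A to a congruent diagonal form with pivots -2, 0, 0.
Counting signs: 1 negative, 2 zero.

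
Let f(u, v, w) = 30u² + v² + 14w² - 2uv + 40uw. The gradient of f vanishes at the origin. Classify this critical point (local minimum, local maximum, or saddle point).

local minimum

The Hessian at the origin is H = [[60, -2, 40], [-2, 2, 0], [40, 0, 28]].
Applying the same elementary operations to the rows and columns of H produces a congruent diagonal matrix with entries 60, 29/15, 12/29.
Counting signs: 3 positive.
H is positive definite, so the origin is a strict local minimum.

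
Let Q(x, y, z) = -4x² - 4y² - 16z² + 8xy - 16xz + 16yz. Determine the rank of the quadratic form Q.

Write A = [[-4, 4, -8], [4, -4, 8], [-8, 8, -16]].
Symmetric row and column elimination reduces A to a congruent diagonal form with pivots -4, 0, 0.
That gives 1 negative, 2 zero pivots.
The rank is the number of nonzero pivots: 1.

1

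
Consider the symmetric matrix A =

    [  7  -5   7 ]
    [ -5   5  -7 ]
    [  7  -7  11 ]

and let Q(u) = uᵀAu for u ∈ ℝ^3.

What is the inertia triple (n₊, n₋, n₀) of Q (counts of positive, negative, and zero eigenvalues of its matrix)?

(3, 0, 0)

Symmetric row and column elimination reduces A to a congruent diagonal form with pivots 7, 10/7, 6/5.
That gives 3 positive pivots.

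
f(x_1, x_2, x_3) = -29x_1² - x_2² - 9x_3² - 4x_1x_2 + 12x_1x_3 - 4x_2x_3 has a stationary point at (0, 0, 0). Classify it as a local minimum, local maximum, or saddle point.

The Hessian at the origin is H = [[-58, -4, 12], [-4, -2, -4], [12, -4, -18]].
Symmetric row and column elimination reduces H to a congruent diagonal form with pivots -58, -50/29, -2.
That gives 3 negative pivots.
H is negative definite, so the origin is a strict local maximum.

local maximum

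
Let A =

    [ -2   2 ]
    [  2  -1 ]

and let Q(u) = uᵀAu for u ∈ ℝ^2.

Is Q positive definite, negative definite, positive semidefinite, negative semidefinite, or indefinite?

An LDLᵀ factorisation of A has diagonal entries -2, 1.
Counting signs: 1 positive, 1 negative.
Hence Q is indefinite.

indefinite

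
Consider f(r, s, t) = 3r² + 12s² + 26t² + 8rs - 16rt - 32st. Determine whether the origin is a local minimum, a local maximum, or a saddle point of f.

local minimum

The Hessian at the origin is H = [[6, 8, -16], [8, 24, -32], [-16, -32, 52]].
Congruent diagonalization of H (simultaneous row and column reduction) yields pivots 6, 40/3, 4/5.
That gives 3 positive pivots.
H is positive definite, so the origin is a strict local minimum.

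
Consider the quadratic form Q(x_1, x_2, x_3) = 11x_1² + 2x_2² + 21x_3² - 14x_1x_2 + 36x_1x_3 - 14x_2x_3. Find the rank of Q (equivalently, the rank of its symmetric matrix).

3

The associated matrix is A = [[11, -7, 18], [-7, 2, -7], [18, -7, 21]].
An LDLᵀ factorisation of A has diagonal entries 11, -27/11, -10/27.
Counting signs: 1 positive, 2 negative.
The rank is the number of nonzero pivots: 3.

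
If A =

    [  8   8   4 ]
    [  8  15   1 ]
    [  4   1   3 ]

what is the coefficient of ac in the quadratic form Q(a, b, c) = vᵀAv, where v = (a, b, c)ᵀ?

8

The coefficient of ac is A[1,3] + A[3,1] = 2·4 = 8.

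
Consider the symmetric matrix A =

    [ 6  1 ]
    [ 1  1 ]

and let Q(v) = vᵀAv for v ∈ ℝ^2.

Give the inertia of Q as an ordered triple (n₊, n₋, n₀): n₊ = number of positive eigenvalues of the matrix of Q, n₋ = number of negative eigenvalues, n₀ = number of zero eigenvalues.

(2, 0, 0)

Symmetric row and column elimination reduces A to a congruent diagonal form with pivots 6, 5/6.
Counting signs: 2 positive.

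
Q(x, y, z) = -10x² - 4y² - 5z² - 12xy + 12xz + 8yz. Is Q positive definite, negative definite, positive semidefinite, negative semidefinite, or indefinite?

negative definite

The symmetric matrix of Q is A = [[-10, -6, 6], [-6, -4, 4], [6, 4, -5]].
Leading principal minors: Δ_1 = -10, Δ_2 = 4, Δ_3 = -4.
The signs alternate starting with Δ_1 < 0, so by Sylvester's criterion Q is negative definite.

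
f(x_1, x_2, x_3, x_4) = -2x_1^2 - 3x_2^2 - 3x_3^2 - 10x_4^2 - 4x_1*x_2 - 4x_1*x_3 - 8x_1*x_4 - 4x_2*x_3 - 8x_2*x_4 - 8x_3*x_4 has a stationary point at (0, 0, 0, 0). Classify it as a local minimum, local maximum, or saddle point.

local maximum

The Hessian at the origin is H = [[-4, -4, -4, -8], [-4, -6, -4, -8], [-4, -4, -6, -8], [-8, -8, -8, -20]].
An LDLᵀ factorisation of H has diagonal entries -4, -2, -2, -4.
That gives 4 negative pivots.
H is negative definite, so the origin is a strict local maximum.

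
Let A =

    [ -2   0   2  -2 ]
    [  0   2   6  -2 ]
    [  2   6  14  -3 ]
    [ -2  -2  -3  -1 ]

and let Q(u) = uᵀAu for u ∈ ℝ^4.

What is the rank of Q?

Row-reducing A symmetrically gives the diagonal entries -2, 2, -2, -1/2.
That gives 1 positive, 3 negative pivots.
The rank is the number of nonzero pivots: 4.

4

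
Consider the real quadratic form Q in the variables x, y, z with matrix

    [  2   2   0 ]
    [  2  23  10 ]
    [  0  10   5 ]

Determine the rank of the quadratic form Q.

Congruent diagonalization of A (simultaneous row and column reduction) yields pivots 2, 21, 5/21.
So there are 3 positive pivots.
The rank is the number of nonzero pivots: 3.

3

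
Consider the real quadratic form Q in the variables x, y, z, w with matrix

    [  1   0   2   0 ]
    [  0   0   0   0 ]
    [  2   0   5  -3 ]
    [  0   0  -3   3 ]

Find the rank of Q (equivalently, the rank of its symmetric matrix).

3

Congruent diagonalization of A (simultaneous row and column reduction) yields pivots 1, 0, 1, -6.
That gives 2 positive, 1 negative, 1 zero pivots.
The rank is the number of nonzero pivots: 3.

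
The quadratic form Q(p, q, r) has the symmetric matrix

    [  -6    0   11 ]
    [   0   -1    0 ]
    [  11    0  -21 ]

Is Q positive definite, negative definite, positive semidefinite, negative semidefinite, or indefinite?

Leading principal minors: Δ_1 = -6, Δ_2 = 6, Δ_3 = -5.
The signs alternate starting with Δ_1 < 0, so by Sylvester's criterion Q is negative definite.

negative definite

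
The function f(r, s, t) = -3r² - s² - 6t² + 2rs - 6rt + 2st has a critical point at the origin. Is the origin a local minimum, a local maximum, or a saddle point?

The Hessian at the origin is H = [[-6, 2, -6], [2, -2, 2], [-6, 2, -12]].
Symmetric row and column elimination reduces H to a congruent diagonal form with pivots -6, -4/3, -6.
That gives 3 negative pivots.
H is negative definite, so the origin is a strict local maximum.

local maximum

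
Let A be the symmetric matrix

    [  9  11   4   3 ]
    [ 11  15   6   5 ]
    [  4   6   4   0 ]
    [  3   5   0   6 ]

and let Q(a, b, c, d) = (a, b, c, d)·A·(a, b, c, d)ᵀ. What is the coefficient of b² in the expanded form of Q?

15

The coefficient of b² is the diagonal entry A[2,2] = 15.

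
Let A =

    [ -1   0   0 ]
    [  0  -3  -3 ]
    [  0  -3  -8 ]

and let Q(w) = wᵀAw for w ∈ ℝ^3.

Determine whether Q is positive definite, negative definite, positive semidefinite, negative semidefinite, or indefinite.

negative definite

An LDLᵀ factorisation of A has diagonal entries -1, -3, -5.
So there are 3 negative pivots.
Hence Q is negative definite.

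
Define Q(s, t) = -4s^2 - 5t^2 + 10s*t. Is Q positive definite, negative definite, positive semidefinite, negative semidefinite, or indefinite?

indefinite

The symmetric matrix of Q is [[-4, 5], [5, -5]].
For the 2×2 matrix [[-4, 5], [5, -5]]: det = -4·-5 − (5)² = -5, trace = -9.
det < 0 so the eigenvalues have opposite signs; the form is indefinite.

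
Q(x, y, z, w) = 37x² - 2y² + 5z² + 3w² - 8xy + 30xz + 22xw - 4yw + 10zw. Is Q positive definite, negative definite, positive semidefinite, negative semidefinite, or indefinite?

Write A = [[37, -4, 15, 11], [-4, -2, 0, -2], [15, 0, 5, 5], [11, -2, 5, 3]].
Symmetric row and column elimination reduces A to a congruent diagonal form with pivots 37, -90/37, 0, 0.
That gives 1 positive, 1 negative, 2 zero pivots.
Hence Q is indefinite.

indefinite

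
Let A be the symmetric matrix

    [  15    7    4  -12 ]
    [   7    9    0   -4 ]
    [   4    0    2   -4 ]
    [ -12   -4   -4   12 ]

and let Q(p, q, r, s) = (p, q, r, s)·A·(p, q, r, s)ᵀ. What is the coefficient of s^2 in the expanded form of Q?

The coefficient of s^2 is the diagonal entry A[4,4] = 12.

12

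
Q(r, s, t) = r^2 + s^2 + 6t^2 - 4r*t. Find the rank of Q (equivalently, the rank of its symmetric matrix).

3

Write A = [[1, 0, -2], [0, 1, 0], [-2, 0, 6]].
Symmetric row and column elimination reduces A to a congruent diagonal form with pivots 1, 1, 2.
So there are 3 positive pivots.
The rank is the number of nonzero pivots: 3.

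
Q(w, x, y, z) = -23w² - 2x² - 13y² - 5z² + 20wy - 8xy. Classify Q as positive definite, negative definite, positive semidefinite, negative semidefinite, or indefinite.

The symmetric matrix of Q is A = [[-23, 0, 10, 0], [0, -2, -4, 0], [10, -4, -13, 0], [0, 0, 0, -5]].
Leading principal minors: Δ_1 = -23, Δ_2 = 46, Δ_3 = -30, Δ_4 = 150.
The signs alternate starting with Δ_1 < 0, so by Sylvester's criterion Q is negative definite.

negative definite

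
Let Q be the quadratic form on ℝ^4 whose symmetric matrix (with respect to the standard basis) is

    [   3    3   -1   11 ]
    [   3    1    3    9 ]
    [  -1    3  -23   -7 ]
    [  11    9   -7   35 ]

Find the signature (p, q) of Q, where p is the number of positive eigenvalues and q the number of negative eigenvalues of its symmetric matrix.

(2, 2)

Congruent diagonalization of A (simultaneous row and column reduction) yields pivots 3, -2, -46/3, 4/23.
Counting signs: 2 positive, 2 negative.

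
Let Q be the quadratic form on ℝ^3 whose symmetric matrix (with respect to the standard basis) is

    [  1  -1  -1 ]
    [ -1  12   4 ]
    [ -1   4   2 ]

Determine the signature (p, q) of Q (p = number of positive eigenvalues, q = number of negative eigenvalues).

(3, 0)

An LDLᵀ factorisation of A has diagonal entries 1, 11, 2/11.
So there are 3 positive pivots.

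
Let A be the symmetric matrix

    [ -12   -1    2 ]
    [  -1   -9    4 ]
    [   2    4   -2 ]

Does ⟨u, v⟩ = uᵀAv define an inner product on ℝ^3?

no

An LDLᵀ factorisation of A has diagonal entries -12, -107/12, -2/107.
Counting signs: 3 negative.
Hence Q is negative definite.
⟨·,·⟩ is an inner product exactly when A is positive definite.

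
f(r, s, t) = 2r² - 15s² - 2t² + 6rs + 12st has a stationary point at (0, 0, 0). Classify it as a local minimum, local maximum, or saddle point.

The Hessian at the origin is H = [[4, 6, 0], [6, -30, 12], [0, 12, -4]].
Row-reducing H symmetrically gives the diagonal entries 4, -39, -4/13.
So there are 1 positive, 2 negative pivots.
H is indefinite, so the origin is a saddle point.

saddle point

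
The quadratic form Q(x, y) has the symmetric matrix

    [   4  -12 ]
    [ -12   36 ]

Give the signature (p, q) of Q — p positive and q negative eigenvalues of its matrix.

(1, 0)

Applying the same elementary operations to the rows and columns of A produces a congruent diagonal matrix with entries 4, 0.
That gives 1 positive, 1 zero pivots.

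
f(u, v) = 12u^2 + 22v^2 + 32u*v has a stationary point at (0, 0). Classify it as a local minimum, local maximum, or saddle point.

local minimum

The Hessian at the origin is H = [[24, 32], [32, 44]].
det H = 24·44 − (32)² = 32 > 0 and H[1,1] = 24 > 0, so H is positive definite.
Therefore the origin is a local minimum.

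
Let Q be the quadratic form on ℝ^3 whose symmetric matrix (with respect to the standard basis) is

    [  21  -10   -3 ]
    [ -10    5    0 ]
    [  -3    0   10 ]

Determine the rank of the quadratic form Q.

3

An LDLᵀ factorisation of A has diagonal entries 21, 5/21, 1.
So there are 3 positive pivots.
The rank is the number of nonzero pivots: 3.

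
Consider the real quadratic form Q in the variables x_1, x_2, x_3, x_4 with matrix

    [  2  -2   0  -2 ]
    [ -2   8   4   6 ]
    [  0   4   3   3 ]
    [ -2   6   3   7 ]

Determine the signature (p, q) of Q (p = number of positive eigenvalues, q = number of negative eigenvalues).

Congruent diagonalization of A (simultaneous row and column reduction) yields pivots 2, 6, 1/3, 2.
Counting signs: 4 positive.

(4, 0)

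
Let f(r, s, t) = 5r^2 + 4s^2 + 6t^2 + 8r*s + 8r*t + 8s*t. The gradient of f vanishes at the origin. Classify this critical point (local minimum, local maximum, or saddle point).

local minimum

The Hessian at the origin is H = [[10, 8, 8], [8, 8, 8], [8, 8, 12]].
Symmetric row and column elimination reduces H to a congruent diagonal form with pivots 10, 8/5, 4.
That gives 3 positive pivots.
H is positive definite, so the origin is a strict local minimum.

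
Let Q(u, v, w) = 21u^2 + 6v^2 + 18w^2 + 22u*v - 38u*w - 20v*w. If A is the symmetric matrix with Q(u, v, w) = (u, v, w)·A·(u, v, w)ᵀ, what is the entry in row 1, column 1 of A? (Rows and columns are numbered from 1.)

21

The coefficient of u^2 in Q is 21, and that is exactly A[1,1].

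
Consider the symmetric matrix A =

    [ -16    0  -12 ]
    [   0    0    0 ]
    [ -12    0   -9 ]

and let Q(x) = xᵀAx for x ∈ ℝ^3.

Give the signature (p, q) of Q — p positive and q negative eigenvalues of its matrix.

Congruent diagonalization of A (simultaneous row and column reduction) yields pivots -16, 0, 0.
Counting signs: 1 negative, 2 zero.

(0, 1)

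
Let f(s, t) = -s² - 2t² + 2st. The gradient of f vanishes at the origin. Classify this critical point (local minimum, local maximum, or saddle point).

local maximum

The Hessian at the origin is H = [[-2, 2], [2, -4]].
det H = -2·-4 − (2)² = 4 > 0 and H[1,1] = -2 < 0, so H is negative definite.
Therefore the origin is a local maximum.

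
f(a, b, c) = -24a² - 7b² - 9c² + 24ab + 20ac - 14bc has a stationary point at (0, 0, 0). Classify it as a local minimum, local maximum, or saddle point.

The Hessian at the origin is H = [[-48, 24, 20], [24, -14, -14], [20, -14, -18]].
Row-reducing H symmetrically gives the diagonal entries -48, -2, -5/3.
So there are 3 negative pivots.
H is negative definite, so the origin is a strict local maximum.

local maximum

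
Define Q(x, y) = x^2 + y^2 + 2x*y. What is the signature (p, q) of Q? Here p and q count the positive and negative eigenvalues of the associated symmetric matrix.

(1, 0)

The symmetric matrix is A = [[1, 1], [1, 1]].
Symmetric row and column elimination reduces A to a congruent diagonal form with pivots 1, 0.
So there are 1 positive, 1 zero pivots.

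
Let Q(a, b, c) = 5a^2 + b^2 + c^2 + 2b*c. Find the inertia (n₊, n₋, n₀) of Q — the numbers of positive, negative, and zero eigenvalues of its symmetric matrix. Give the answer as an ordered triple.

The symmetric matrix is A = [[5, 0, 0], [0, 1, 1], [0, 1, 1]].
Row-reducing A symmetrically gives the diagonal entries 5, 1, 0.
That gives 2 positive, 1 zero pivots.

(2, 0, 1)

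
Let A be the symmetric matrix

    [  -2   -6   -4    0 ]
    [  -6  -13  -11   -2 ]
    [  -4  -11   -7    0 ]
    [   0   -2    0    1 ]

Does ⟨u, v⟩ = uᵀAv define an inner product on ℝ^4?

Congruent diagonalization of A (simultaneous row and column reduction) yields pivots -2, 5, 4/5, 0.
So there are 2 positive, 1 negative, 1 zero pivots.
Hence Q is indefinite.
⟨·,·⟩ is an inner product exactly when A is positive definite.

no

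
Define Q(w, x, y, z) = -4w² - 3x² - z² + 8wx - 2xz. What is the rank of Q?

3

Write A = [[-4, 4, 0, 0], [4, -3, 0, -1], [0, 0, 0, 0], [0, -1, 0, -1]].
Row-reducing A symmetrically gives the diagonal entries -4, 1, 0, -2.
Counting signs: 1 positive, 2 negative, 1 zero.
The rank is the number of nonzero pivots: 3.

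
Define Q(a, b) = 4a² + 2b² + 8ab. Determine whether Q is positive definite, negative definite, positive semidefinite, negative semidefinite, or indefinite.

indefinite

The symmetric matrix of Q is [[4, 4], [4, 2]].
For the 2×2 matrix [[4, 4], [4, 2]]: det = 4·2 − (4)² = -8, trace = 6.
det < 0 so the eigenvalues have opposite signs; the form is indefinite.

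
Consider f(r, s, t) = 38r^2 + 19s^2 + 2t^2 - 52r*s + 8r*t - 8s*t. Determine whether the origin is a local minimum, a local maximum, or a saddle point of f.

The Hessian at the origin is H = [[76, -52, 8], [-52, 38, -8], [8, -8, 4]].
Row-reducing H symmetrically gives the diagonal entries 76, 46/19, 12/23.
That gives 3 positive pivots.
H is positive definite, so the origin is a strict local minimum.

local minimum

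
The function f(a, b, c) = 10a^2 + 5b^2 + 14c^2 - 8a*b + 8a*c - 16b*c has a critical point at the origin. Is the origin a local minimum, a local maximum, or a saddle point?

local minimum

The Hessian at the origin is H = [[20, -8, 8], [-8, 10, -16], [8, -16, 28]].
Row-reducing H symmetrically gives the diagonal entries 20, 34/5, 12/17.
Counting signs: 3 positive.
H is positive definite, so the origin is a strict local minimum.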